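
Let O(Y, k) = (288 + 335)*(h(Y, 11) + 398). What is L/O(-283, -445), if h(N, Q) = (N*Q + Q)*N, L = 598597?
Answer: 598597/547158472 ≈ 0.0010940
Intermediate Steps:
h(N, Q) = N*(Q + N*Q) (h(N, Q) = (Q + N*Q)*N = N*(Q + N*Q))
O(Y, k) = 247954 + 6853*Y*(1 + Y) (O(Y, k) = (288 + 335)*(Y*11*(1 + Y) + 398) = 623*(11*Y*(1 + Y) + 398) = 623*(398 + 11*Y*(1 + Y)) = 247954 + 6853*Y*(1 + Y))
L/O(-283, -445) = 598597/(247954 + 6853*(-283)*(1 - 283)) = 598597/(247954 + 6853*(-283)*(-282)) = 598597/(247954 + 546910518) = 598597/547158472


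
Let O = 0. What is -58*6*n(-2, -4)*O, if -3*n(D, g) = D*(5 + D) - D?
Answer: 0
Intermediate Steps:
n(D, g) = D/3 - D*(5 + D)/3 (n(D, g) = -(D*(5 + D) - D)/3 = -(-D + D*(5 + D))/3 = D/3 - D*(5 + D)/3)
-58*6*n(-2, -4)*O = -58*6*(-⅓*(-2)*(4 - 2))*0 = -58*6*(-⅓*(-2)*2)*0 = -58*6*(4/3)*0 = -464*0 = -58*0 = 0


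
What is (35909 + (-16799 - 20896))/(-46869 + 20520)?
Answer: 1786/26349 ≈ 0.067782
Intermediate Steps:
(35909 + (-16799 - 20896))/(-46869 + 20520) = (35909 - 37695)/(-26349) = -1786*(-1/26349) = 1786/26349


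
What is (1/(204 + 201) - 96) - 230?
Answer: -132029/405 ≈ -326.00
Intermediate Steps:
(1/(204 + 201) - 96) - 230 = (1/405 - 96) - 230 = -38879/405 - 230 = -132029/405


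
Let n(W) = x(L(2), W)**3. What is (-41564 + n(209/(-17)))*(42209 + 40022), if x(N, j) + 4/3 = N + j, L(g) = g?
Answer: -470528579580851/132651 ≈ -3.5471e+9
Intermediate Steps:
x(N, j) = -4/3 + N + j (x(N, j) = -4/3 + (N + j) = -4/3 + N + j)
n(W) = (2/3 + W)**3 (n(W) = (-4/3 + 2 + W)**3 = (2/3 + W)**3)
(-41564 + n(209/(-17)))*(42209 + 40022) = (-41564 + (2 + 3*(209/(-17)))**3/27)*(42209 + 40022) = (-41564 + (2 + 3*(209*(-1/17)))**3/27)*82231 = (-41564 + (2 + 3*(-209/17))**3/27)*82231 = (-41564 + (2 - 627/17)**3/27)*82231 = (-41564 + (-593/17)**3/27)*82231 = (-41564 + (1/27)*(-208527857/4913))*82231 = (-41564 - 208527857/132651)*82231 = -5722034021/132651*82231 = -470528579580851/132651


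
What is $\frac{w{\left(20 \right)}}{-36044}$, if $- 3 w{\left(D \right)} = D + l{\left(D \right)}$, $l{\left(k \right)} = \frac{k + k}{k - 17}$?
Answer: $\frac{25}{81099} \approx 0.00030826$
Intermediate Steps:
$l{\left(k \right)} = \frac{2 k}{-17 + k}$
$w{\left(D \right)} = - \frac{D}{3} - \frac{2 D}{3 \left(-17 + D\right)}$ ($w{\left(D \right)} = - \frac{D + \frac{2 D}{-17 + D}}{3} = - \frac{D}{3} - \frac{2 D}{3 \left(-17 + D\right)}$)
$\frac{w{\left(20 \right)}}{-36044} = \frac{\frac{1}{3} \cdot 20 \frac{1}{-17 + 20} \left(15 - 20\right)}{-36044} = \frac{1}{3} \cdot 20 \cdot \frac{1}{3} \left(15 - 20\right) \left(- \frac{1}{36044}\right) = \frac{1}{3} \cdot 20 \cdot \frac{1}{3} \left(-5\right) \left(- \frac{1}{36044}\right) = \left(- \frac{100}{9}\right) \left(- \frac{1}{36044}\right) = \frac{25}{81099}$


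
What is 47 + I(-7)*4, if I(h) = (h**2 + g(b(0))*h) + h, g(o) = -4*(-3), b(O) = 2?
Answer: -121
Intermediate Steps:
g(o) = 12
I(h) = h**2 + 13*h (I(h) = (h**2 + 12*h) + h = h**2 + 13*h)
47 + I(-7)*4 = 47 - 7*(13 - 7)*4 = 47 - 7*6*4 = 47 - 42*4 = 47 - 168 = -121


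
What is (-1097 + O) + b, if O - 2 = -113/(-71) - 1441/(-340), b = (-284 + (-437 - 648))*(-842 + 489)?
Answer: 11639531411/24140 ≈ 4.8217e+5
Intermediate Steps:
b = 483257 (b = (-284 - 1085)*(-353) = -1369*(-353) = 483257)
O = 189011/24140 (O = 2 + (-113/(-71) - 1441/(-340)) = 2 + (-113*(-1/71) - 1441*(-1/340)) = 2 + (113/71 + 1441/340) = 2 + 140731/24140 = 189011/24140 ≈ 7.8298)
(-1097 + O) + b = (-1097 + 189011/24140) + 483257 = -26292569/24140 + 483257 = 11639531411/24140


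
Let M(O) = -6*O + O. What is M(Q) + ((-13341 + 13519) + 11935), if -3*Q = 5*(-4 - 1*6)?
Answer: 36089/3 ≈ 12030.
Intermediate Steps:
Q = 50/3 (Q = -5*(-4 - 1*6)/3 = -5*(-4 - 6)/3 = -5*(-10)/3 = -⅓*(-50) = 50/3 ≈ 16.667)
M(O) = -5*O
M(Q) + ((-13341 + 13519) + 11935) = -5*50/3 + ((-13341 + 13519) + 11935) = -250/3 + (178 + 11935) = -250/3 + 12113 = 36089/3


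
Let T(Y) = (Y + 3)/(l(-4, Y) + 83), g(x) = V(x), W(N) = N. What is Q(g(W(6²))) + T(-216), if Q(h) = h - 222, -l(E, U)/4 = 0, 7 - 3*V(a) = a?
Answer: -58324/249 ≈ -234.23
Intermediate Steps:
V(a) = 7/3 - a/3
l(E, U) = 0 (l(E, U) = -4*0 = 0)
g(x) = 7/3 - x/3
Q(h) = -222 + h
T(Y) = 3/83 + Y/83 (T(Y) = (Y + 3)/(0 + 83) = (3 + Y)/83 = (3 + Y)*(1/83) = 3/83 + Y/83)
Q(g(W(6²))) + T(-216) = (-222 + (7/3 - ⅓*6²)) + (3/83 + (1/83)*(-216)) = (-222 + (7/3 - ⅓*36)) + (3/83 - 216/83) = (-222 + (7/3 - 12)) - 213/83 = (-222 - 29/3) - 213/83 = -695/3 - 213/83 = -58324/249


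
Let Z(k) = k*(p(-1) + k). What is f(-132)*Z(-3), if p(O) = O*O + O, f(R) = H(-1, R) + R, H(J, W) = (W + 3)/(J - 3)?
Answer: -3591/4 ≈ -897.75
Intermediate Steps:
H(J, W) = (3 + W)/(-3 + J)
f(R) = -¾ + 3*R/4 (f(R) = (3 + R)/(-3 - 1) + R = (3 + R)/(-4) + R = -(3 + R)/4 + R = (-¾ - R/4) + R = -¾ + 3*R/4)
p(O) = O + O² (p(O) = O² + O = O + O²)
Z(k) = k² (Z(k) = k*(-(1 - 1) + k) = k*(-1*0 + k) = k*(0 + k) = k*k = k²)
f(-132)*Z(-3) = (-¾ + (¾)*(-132))*(-3)² = (-¾ - 99)*9 = -399/4*9 = -3591/4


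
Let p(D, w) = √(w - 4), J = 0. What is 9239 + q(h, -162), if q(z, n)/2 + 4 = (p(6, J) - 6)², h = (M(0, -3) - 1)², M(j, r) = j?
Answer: 9295 - 48*I ≈ 9295.0 - 48.0*I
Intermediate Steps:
p(D, w) = √(-4 + w)
h = 1 (h = (0 - 1)² = (-1)² = 1)
q(z, n) = -8 + 2*(-6 + 2*I)² (q(z, n) = -8 + 2*(√(-4 + 0) - 6)² = -8 + 2*(√(-4) - 6)² = -8 + 2*(2*I - 6)² = -8 + 2*(-6 + 2*I)²)
9239 + q(h, -162) = 9239 + (56 - 48*I) = 9295 - 48*I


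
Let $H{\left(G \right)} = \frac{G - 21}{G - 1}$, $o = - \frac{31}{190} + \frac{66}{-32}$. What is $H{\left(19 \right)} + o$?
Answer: $- \frac{31967}{13680} \approx -2.3368$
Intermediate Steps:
$o = - \frac{3383}{1520}$ ($o = \left(-31\right) \frac{1}{190} + 66 \left(- \frac{1}{32}\right) = - \frac{31}{190} - \frac{33}{16} = - \frac{3383}{1520} \approx -2.2257$)
$H{\left(G \right)} = \frac{-21 + G}{-1 + G}$
$H{\left(19 \right)} + o = \frac{-21 + 19}{-1 + 19} - \frac{3383}{1520} = \frac{1}{18} \left(-2\right) - \frac{3383}{1520} = - \frac{1}{9} - \frac{3383}{1520} = - \frac{31967}{13680}$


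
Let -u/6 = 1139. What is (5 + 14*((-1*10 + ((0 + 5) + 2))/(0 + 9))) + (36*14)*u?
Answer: -10333007/3 ≈ -3.4443e+6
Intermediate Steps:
u = -6834 (u = -6*1139 = -6834)
(5 + 14*((-1*10 + ((0 + 5) + 2))/(0 + 9))) + (36*14)*u = (5 + 14*((-1*10 + ((0 + 5) + 2))/(0 + 9))) + (36*14)*(-6834) = (5 + 14*((-10 + (5 + 2))/9)) + 504*(-6834) = (5 + 14*((-10 + 7)*(⅑))) - 3444336 = (5 + 14*(-3*⅑)) - 3444336 = (5 + 14*(-⅓)) - 3444336 = (5 - 14/3) - 3444336 = ⅓ - 3444336 = -10333007/3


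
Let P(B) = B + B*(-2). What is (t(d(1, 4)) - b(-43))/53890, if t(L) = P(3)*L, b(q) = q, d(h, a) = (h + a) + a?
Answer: 8/26945 ≈ 0.00029690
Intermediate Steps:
P(B) = -B (P(B) = B - 2*B = -B)
d(h, a) = h + 2*a (d(h, a) = (a + h) + a = h + 2*a)
t(L) = -3*L (t(L) = (-1*3)*L = -3*L)
(t(d(1, 4)) - b(-43))/53890 = (-3*(1 + 2*4) - 1*(-43))/53890 = (-3*(1 + 8) + 43)*(1/53890) = (-3*9 + 43)*(1/53890) = (-27 + 43)*(1/53890) = 16*(1/53890) = 8/26945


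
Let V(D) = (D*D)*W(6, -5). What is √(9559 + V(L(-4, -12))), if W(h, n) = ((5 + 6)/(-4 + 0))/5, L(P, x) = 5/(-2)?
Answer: √152889/4 ≈ 97.753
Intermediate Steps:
L(P, x) = -5/2 (L(P, x) = 5*(-½) = -5/2)
W(h, n) = -11/20 (W(h, n) = (11/(-4))*(⅕) = (11*(-¼))*(⅕) = -11/4*⅕ = -11/20)
V(D) = -11*D²/20 (V(D) = (D*D)*(-11/20) = D²*(-11/20) = -11*D²/20)
√(9559 + V(L(-4, -12))) = √(9559 - 11*(-5/2)²/20) = √(9559 - 11/20*25/4) = √(9559 - 55/16) = √(152889/16) = √152889/4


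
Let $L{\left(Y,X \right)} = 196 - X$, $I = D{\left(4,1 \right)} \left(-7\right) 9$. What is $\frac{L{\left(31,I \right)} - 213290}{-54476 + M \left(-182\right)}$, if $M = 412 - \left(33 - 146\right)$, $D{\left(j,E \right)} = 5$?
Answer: $\frac{212779}{150026} \approx 1.4183$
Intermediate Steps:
$M = 525$ ($M = 412 - -113 = 412 + 113 = 525$)
$I = -315$ ($I = 5 \left(-7\right) 9 = \left(-35\right) 9 = -315$)
$\frac{L{\left(31,I \right)} - 213290}{-54476 + M \left(-182\right)} = \frac{\left(196 - -315\right) - 213290}{-54476 + 525 \left(-182\right)} = \frac{\left(196 + 315\right) - 213290}{-54476 - 95550} = \frac{511 - 213290}{-150026} = \left(-212779\right) \left(- \frac{1}{150026}\right) = \frac{212779}{150026}$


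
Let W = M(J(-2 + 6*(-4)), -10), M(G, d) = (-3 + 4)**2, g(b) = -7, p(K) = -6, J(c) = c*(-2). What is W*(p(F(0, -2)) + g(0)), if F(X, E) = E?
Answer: -13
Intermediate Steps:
J(c) = -2*c
M(G, d) = 1 (M(G, d) = 1**2 = 1)
W = 1
W*(p(F(0, -2)) + g(0)) = 1*(-6 - 7) = 1*(-13) = -13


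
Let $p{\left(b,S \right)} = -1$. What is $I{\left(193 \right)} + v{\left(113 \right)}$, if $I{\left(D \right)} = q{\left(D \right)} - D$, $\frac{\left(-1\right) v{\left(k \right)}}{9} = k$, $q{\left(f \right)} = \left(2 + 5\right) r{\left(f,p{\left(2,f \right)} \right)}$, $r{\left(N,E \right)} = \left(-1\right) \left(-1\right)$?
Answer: $-1203$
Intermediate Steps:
$r{\left(N,E \right)} = 1$
$q{\left(f \right)} = 7$ ($q{\left(f \right)} = \left(2 + 5\right) 1 = 7 \cdot 1 = 7$)
$v{\left(k \right)} = - 9 k$
$I{\left(D \right)} = 7 - D$
$I{\left(193 \right)} + v{\left(113 \right)} = \left(7 - 193\right) - 1017 = -186 - 1017 = -1203$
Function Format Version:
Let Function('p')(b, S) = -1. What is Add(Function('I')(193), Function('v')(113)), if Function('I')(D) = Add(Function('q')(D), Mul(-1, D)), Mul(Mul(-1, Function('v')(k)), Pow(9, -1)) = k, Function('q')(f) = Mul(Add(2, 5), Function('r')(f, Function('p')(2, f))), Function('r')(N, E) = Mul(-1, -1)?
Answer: -1203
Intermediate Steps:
Function('r')(N, E) = 1
Function('q')(f) = 7 (Function('q')(f) = Mul(Add(2, 5), 1) = Mul(7, 1) = 7)
Function('v')(k) = Mul(-9, k)
Function('I')(D) = Add(7, Mul(-1, D))
Add(Function('I')(193), Function('v')(113)) = Add(Add(7, Mul(-1, 193)), Mul(-9, 113)) = Add(Add(7, -193), -1017) = Add(-186, -1017) = -1203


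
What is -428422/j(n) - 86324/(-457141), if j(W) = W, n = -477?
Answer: 195890438050/218056257 ≈ 898.35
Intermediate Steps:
-428422/j(n) - 86324/(-457141) = -428422/(-477) - 86324/(-457141) = -428422*(-1/477) - 86324*(-1/457141) = 428422/477 + 86324/457141 = 195890438050/218056257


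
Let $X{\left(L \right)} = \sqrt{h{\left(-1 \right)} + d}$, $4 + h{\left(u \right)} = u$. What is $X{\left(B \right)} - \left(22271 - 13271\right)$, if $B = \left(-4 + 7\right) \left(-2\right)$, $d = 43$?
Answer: $-9000 + \sqrt{38} \approx -8993.8$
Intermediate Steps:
$h{\left(u \right)} = -4 + u$
$B = -6$ ($B = 3 \left(-2\right) = -6$)
$X{\left(L \right)} = \sqrt{38}$ ($X{\left(L \right)} = \sqrt{\left(-4 - 1\right) + 43} = \sqrt{-5 + 43} = \sqrt{38}$)
$X{\left(B \right)} - \left(22271 - 13271\right) = \sqrt{38} - \left(22271 - 13271\right) = \sqrt{38} - 9000 = -9000 + \sqrt{38}$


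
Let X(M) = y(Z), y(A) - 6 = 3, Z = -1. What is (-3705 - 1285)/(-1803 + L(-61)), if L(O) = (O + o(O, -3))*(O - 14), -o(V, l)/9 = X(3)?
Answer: -4990/8847 ≈ -0.56403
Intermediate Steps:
y(A) = 9 (y(A) = 6 + 3 = 9)
X(M) = 9
o(V, l) = -81 (o(V, l) = -9*9 = -81)
L(O) = (-81 + O)*(-14 + O) (L(O) = (O - 81)*(O - 14) = (-81 + O)*(-14 + O))
(-3705 - 1285)/(-1803 + L(-61)) = (-3705 - 1285)/(-1803 + (1134 + (-61)² - 95*(-61))) = -4990/(-1803 + (1134 + 3721 + 5795)) = -4990/(-1803 + 10650) = -4990/8847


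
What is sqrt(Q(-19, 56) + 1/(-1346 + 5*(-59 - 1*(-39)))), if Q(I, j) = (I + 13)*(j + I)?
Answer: 11*I*sqrt(3836238)/1446 ≈ 14.9*I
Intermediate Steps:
Q(I, j) = (13 + I)*(I + j)
sqrt(Q(-19, 56) + 1/(-1346 + 5*(-59 - 1*(-39)))) = sqrt(((-19)**2 + 13*(-19) + 13*56 - 19*56) + 1/(-1346 + 5*(-59 - 1*(-39)))) = sqrt((361 - 247 + 728 - 1064) + 1/(-1346 + 5*(-59 + 39))) = sqrt(-222 + 1/(-1346 + 5*(-20))) = sqrt(-222 + 1/(-1346 - 100)) = sqrt(-222 + 1/(-1446)) = sqrt(-222 - 1/1446) = sqrt(-321013/1446) = 11*I*sqrt(3836238)/1446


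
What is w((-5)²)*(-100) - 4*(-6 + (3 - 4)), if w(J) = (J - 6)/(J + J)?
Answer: -10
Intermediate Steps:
w(J) = (-6 + J)/(2*J) (w(J) = (-6 + J)/((2*J)) = (-6 + J)*(1/(2*J)) = (-6 + J)/(2*J))
w((-5)²)*(-100) - 4*(-6 + (3 - 4)) = ((-6 + (-5)²)/(2*((-5)²)))*(-100) - 4*(-6 + (3 - 4)) = ((½)*(-6 + 25)/25)*(-100) - 4*(-6 - 1) = ((½)*(1/25)*19)*(-100) - 4*(-7) = (19/50)*(-100) + 28 = -38 + 28 = -10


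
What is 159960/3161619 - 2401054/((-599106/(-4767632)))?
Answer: -2010674083584549304/105230272923 ≈ -1.9107e+7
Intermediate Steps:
159960/3161619 - 2401054/((-599106/(-4767632))) = 159960*(1/3161619) - 2401054/((-599106*(-1/4767632))) = 53320/1053873 - 2401054/299553/2383816 = 53320/1053873 - 2401054*2383816/299553 = 53320/1053873 - 5723670942064/299553 = -2010674083584549304/105230272923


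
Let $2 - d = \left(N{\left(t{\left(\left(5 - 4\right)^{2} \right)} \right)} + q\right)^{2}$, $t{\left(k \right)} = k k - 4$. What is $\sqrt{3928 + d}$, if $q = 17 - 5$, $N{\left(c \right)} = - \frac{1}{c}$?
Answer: $\frac{11 \sqrt{281}}{3} \approx 61.465$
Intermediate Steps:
$t{\left(k \right)} = -4 + k^{2}$ ($t{\left(k \right)} = k^{2} - 4 = -4 + k^{2}$)
$q = 12$ ($q = 17 - 5 = 12$)
$d = - \frac{1351}{9}$ ($d = 2 - \left(- \frac{1}{-4 + \left(\left(5 - 4\right)^{2}\right)^{2}} + 12\right)^{2} = 2 - \left(- \frac{1}{-4 + \left(1^{2}\right)^{2}} + 12\right)^{2} = 2 - \left(- \frac{1}{-4 + 1^{2}} + 12\right)^{2} = 2 - \left(- \frac{1}{-4 + 1} + 12\right)^{2} = 2 - \left(- \frac{1}{-3} + 12\right)^{2} = 2 - \left(\left(-1\right) \left(- \frac{1}{3}\right) + 12\right)^{2} = 2 - \left(\frac{1}{3} + 12\right)^{2} = 2 - \left(\frac{37}{3}\right)^{2} = 2 - \frac{1369}{9} = - \frac{1351}{9} \approx -150.11$)
$\sqrt{3928 + d} = \sqrt{3928 - \frac{1351}{9}} = \sqrt{\frac{34001}{9}} = \frac{11 \sqrt{281}}{3}$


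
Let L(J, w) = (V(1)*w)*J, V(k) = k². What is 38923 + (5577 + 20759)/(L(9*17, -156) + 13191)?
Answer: 415554535/10677 ≈ 38921.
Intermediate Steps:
L(J, w) = J*w (L(J, w) = (1²*w)*J = (1*w)*J = w*J = J*w)
38923 + (5577 + 20759)/(L(9*17, -156) + 13191) = 38923 + (5577 + 20759)/((9*17)*(-156) + 13191) = 38923 + 26336/(153*(-156) + 13191) = 38923 + 26336/(-23868 + 13191) = 38923 + 26336/(-10677) = 38923 + 26336*(-1/10677) = 38923 - 26336/10677 = 415554535/10677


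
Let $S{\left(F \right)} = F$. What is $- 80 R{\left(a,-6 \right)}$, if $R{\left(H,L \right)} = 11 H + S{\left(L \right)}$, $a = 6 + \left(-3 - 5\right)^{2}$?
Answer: $-61120$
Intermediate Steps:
$a = 70$ ($a = 6 + \left(-8\right)^{2} = 6 + 64 = 70$)
$R{\left(H,L \right)} = L + 11 H$ ($R{\left(H,L \right)} = 11 H + L = L + 11 H$)
$- 80 R{\left(a,-6 \right)} = - 80 \left(-6 + 11 \cdot 70\right) = - 80 \left(-6 + 770\right) = \left(-80\right) 764 = -61120$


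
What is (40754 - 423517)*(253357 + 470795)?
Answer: -277178591976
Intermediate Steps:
(40754 - 423517)*(253357 + 470795) = -382763*724152 = -277178591976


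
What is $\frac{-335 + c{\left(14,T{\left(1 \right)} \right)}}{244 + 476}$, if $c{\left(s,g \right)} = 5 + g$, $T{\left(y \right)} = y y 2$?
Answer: $- \frac{41}{90} \approx -0.45556$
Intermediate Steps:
$T{\left(y \right)} = 2 y^{2}$ ($T{\left(y \right)} = y^{2} \cdot 2 = 2 y^{2}$)
$\frac{-335 + c{\left(14,T{\left(1 \right)} \right)}}{244 + 476} = \frac{-335 + \left(5 + 2 \cdot 1^{2}\right)}{244 + 476} = \frac{-335 + \left(5 + 2 \cdot 1\right)}{720} = \left(-335 + \left(5 + 2\right)\right) \frac{1}{720} = \left(-335 + 7\right) \frac{1}{720} = \left(-328\right) \frac{1}{720} = - \frac{41}{90}$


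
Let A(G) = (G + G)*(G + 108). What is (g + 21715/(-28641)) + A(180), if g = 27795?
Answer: 3765553760/28641 ≈ 1.3147e+5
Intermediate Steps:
A(G) = 2*G*(108 + G) (A(G) = (2*G)*(108 + G) = 2*G*(108 + G))
(g + 21715/(-28641)) + A(180) = (27795 + 21715/(-28641)) + 2*180*(108 + 180) = (27795 + 21715*(-1/28641)) + 2*180*288 = (27795 - 21715/28641) + 103680 = 796054880/28641 + 103680 = 3765553760/28641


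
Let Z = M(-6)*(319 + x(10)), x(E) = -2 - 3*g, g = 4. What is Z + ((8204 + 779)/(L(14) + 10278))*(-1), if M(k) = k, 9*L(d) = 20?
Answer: -169396107/92522 ≈ -1830.9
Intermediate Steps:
L(d) = 20/9 (L(d) = (⅑)*20 = 20/9)
x(E) = -14 (x(E) = -2 - 3*4 = -2 - 12 = -14)
Z = -1830 (Z = -6*(319 - 14) = -6*305 = -1830)
Z + ((8204 + 779)/(L(14) + 10278))*(-1) = -1830 + ((8204 + 779)/(20/9 + 10278))*(-1) = -1830 + (8983/(92522/9))*(-1) = -1830 + (8983*(9/92522))*(-1) = -1830 + (80847/92522)*(-1) = -1830 - 80847/92522 = -169396107/92522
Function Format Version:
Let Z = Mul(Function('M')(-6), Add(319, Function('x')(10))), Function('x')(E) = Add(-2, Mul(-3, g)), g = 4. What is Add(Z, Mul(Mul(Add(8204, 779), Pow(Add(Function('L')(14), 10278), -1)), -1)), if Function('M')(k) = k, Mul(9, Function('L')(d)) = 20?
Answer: Rational(-169396107, 92522) ≈ -1830.9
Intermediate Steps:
Function('L')(d) = Rational(20, 9) (Function('L')(d) = Mul(Rational(1, 9), 20) = Rational(20, 9))
Function('x')(E) = -14 (Function('x')(E) = Add(-2, Mul(-3, 4)) = Add(-2, -12) = -14)
Z = -1830 (Z = Mul(-6, Add(319, -14)) = Mul(-6, 305) = -1830)
Add(Z, Mul(Mul(Add(8204, 779), Pow(Add(Function('L')(14), 10278), -1)), -1)) = Add(-1830, Mul(Mul(Add(8204, 779), Pow(Add(Rational(20, 9), 10278), -1)), -1)) = Add(-1830, Mul(Mul(8983, Pow(Rational(92522, 9), -1)), -1)) = Add(-1830, Mul(Mul(8983, Rational(9, 92522)), -1)) = Add(-1830, Mul(Rational(80847, 92522), -1)) = Add(-1830, Rational(-80847, 92522)) = Rational(-169396107, 92522)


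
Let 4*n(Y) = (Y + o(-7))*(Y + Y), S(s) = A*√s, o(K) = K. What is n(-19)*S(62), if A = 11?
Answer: 2717*√62 ≈ 21394.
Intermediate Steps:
S(s) = 11*√s
n(Y) = Y*(-7 + Y)/2 (n(Y) = ((Y - 7)*(Y + Y))/4 = ((-7 + Y)*(2*Y))/4 = (2*Y*(-7 + Y))/4 = Y*(-7 + Y)/2)
n(-19)*S(62) = ((½)*(-19)*(-7 - 19))*(11*√62) = ((½)*(-19)*(-26))*(11*√62) = 247*(11*√62) = 2717*√62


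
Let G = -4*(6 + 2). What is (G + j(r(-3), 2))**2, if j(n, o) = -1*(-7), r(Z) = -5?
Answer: 625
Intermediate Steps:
G = -32 (G = -4*8 = -32)
j(n, o) = 7
(G + j(r(-3), 2))**2 = (-32 + 7)**2 = (-25)**2 = 625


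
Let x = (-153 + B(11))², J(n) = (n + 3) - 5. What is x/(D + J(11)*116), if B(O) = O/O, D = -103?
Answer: 23104/941 ≈ 24.553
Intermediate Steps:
J(n) = -2 + n (J(n) = (3 + n) - 5 = -2 + n)
B(O) = 1
x = 23104 (x = (-153 + 1)² = (-152)² = 23104)
x/(D + J(11)*116) = 23104/(-103 + (-2 + 11)*116) = 23104/(-103 + 9*116) = 23104/(-103 + 1044) = 23104/941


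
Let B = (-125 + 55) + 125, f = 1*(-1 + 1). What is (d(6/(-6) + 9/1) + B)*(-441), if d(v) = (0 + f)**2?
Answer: -24255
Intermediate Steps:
f = 0 (f = 1*0 = 0)
d(v) = 0 (d(v) = (0 + 0)**2 = 0**2 = 0)
B = 55 (B = -70 + 125 = 55)
(d(6/(-6) + 9/1) + B)*(-441) = (0 + 55)*(-441) = 55*(-441) = -24255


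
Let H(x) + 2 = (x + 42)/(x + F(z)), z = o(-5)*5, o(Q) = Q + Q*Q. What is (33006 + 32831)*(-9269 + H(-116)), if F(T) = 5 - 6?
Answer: -71408982821/117 ≈ -6.1033e+8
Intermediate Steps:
o(Q) = Q + Q²
z = 100 (z = -5*(1 - 5)*5 = -5*(-4)*5 = 20*5 = 100)
F(T) = -1
H(x) = -2 + (42 + x)/(-1 + x) (H(x) = -2 + (x + 42)/(x - 1) = -2 + (42 + x)/(-1 + x))
(33006 + 32831)*(-9269 + H(-116)) = (33006 + 32831)*(-9269 + (44 - 1*(-116))/(-1 - 116)) = 65837*(-9269 + (44 + 116)/(-117)) = 65837*(-9269 - 1/117*160) = 65837*(-9269 - 160/117) = 65837*(-1084633/117) = -71408982821/117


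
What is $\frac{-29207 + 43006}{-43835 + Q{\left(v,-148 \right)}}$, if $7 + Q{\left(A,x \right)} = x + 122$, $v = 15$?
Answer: $- \frac{13799}{43868} \approx -0.31456$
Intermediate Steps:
$Q{\left(A,x \right)} = 115 + x$ ($Q{\left(A,x \right)} = -7 + \left(x + 122\right) = -7 + \left(122 + x\right) = 115 + x$)
$\frac{-29207 + 43006}{-43835 + Q{\left(v,-148 \right)}} = \frac{-29207 + 43006}{-43835 + \left(115 - 148\right)} = \frac{13799}{-43835 - 33} = \frac{13799}{-43868} = 13799 \left(- \frac{1}{43868}\right) = - \frac{13799}{43868}$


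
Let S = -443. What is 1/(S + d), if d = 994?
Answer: 1/551 ≈ 0.0018149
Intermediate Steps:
1/(S + d) = 1/(-443 + 994) = 1/551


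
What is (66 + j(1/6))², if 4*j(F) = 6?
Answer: 18225/4 ≈ 4556.3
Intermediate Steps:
j(F) = 3/2 (j(F) = (¼)*6 = 3/2)
(66 + j(1/6))² = (66 + 3/2)² = (135/2)² = 18225/4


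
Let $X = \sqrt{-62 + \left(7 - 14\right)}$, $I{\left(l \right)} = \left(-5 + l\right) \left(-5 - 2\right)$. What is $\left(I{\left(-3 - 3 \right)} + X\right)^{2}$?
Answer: $\left(77 + i \sqrt{69}\right)^{2} \approx 5860.0 + 1279.2 i$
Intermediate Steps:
$I{\left(l \right)} = 35 - 7 l$ ($I{\left(l \right)} = \left(-5 + l\right) \left(-7\right) = 35 - 7 l$)
$X = i \sqrt{69}$ ($X = \sqrt{-62 - 7} = \sqrt{-69} = i \sqrt{69} \approx 8.3066 i$)
$\left(I{\left(-3 - 3 \right)} + X\right)^{2} = \left(\left(35 - 7 \left(-3 - 3\right)\right) + i \sqrt{69}\right)^{2} = \left(\left(35 - -42\right) + i \sqrt{69}\right)^{2} = \left(\left(35 + 42\right) + i \sqrt{69}\right)^{2} = \left(77 + i \sqrt{69}\right)^{2}$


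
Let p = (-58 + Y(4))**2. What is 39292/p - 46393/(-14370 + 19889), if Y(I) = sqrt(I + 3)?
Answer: 208186391851/62196089031 + 4557872*sqrt(7)/11269449 ≈ 4.4173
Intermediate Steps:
Y(I) = sqrt(3 + I)
p = (-58 + sqrt(7))**2 (p = (-58 + sqrt(3 + 4))**2 = (-58 + sqrt(7))**2 ≈ 3064.1)
39292/p - 46393/(-14370 + 19889) = 39292/((58 - sqrt(7))**2) - 46393/(-14370 + 19889) = 39292/(58 - sqrt(7))**2 - 46393/5519 = -46393/5519 + 39292/(58 - sqrt(7))**2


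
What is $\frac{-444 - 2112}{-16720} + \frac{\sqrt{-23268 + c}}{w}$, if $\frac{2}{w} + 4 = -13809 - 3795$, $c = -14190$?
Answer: $\frac{639}{4180} - 26412 i \sqrt{4162} \approx 0.15287 - 1.7039 \cdot 10^{6} i$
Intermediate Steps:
$w = - \frac{1}{8804}$ ($w = \frac{2}{-4 - 17604} = \frac{2}{-17608} = 2 \left(- \frac{1}{17608}\right) = - \frac{1}{8804} \approx -0.00011358$)
$\frac{-444 - 2112}{-16720} + \frac{\sqrt{-23268 + c}}{w} = \frac{-444 - 2112}{-16720} + \frac{\sqrt{-23268 - 14190}}{- \frac{1}{8804}} = \left(-2556\right) \left(- \frac{1}{16720}\right) + \sqrt{-37458} \left(-8804\right) = \frac{639}{4180} + 3 i \sqrt{4162} \left(-8804\right) = \frac{639}{4180} - 26412 i \sqrt{4162}$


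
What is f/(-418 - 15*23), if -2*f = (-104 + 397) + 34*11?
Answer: 667/1526 ≈ 0.43709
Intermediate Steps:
f = -667/2 (f = -((-104 + 397) + 34*11)/2 = -(293 + 374)/2 = -1/2*667 = -667/2 ≈ -333.50)
f/(-418 - 15*23) = -667/(2*(-418 - 15*23)) = -667/(2*(-418 - 345)) = -667/2/(-763) = -667/2*(-1/763) = 667/1526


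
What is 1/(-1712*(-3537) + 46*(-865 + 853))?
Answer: 1/6054792 ≈ 1.6516e-7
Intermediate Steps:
1/(-1712*(-3537) + 46*(-865 + 853)) = 1/(6055344 + 46*(-12)) = 1/(6055344 - 552) = 1/6054792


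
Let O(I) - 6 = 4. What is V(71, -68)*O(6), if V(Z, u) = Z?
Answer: 710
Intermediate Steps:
O(I) = 10 (O(I) = 6 + 4 = 10)
V(71, -68)*O(6) = 71*10 = 710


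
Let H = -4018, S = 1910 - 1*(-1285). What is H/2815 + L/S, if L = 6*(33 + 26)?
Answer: -157880/119919 ≈ -1.3166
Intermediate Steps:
S = 3195 (S = 1910 + 1285 = 3195)
L = 354 (L = 6*59 = 354)
H/2815 + L/S = -4018/2815 + 354/3195 = -4018*1/2815 + 354*(1/3195) = -4018/2815 + 118/1065 = -157880/119919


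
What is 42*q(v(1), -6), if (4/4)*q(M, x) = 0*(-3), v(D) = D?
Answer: 0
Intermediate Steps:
q(M, x) = 0 (q(M, x) = 0*(-3) = 0)
42*q(v(1), -6) = 42*0 = 0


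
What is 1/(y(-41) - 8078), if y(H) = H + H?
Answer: -1/8160 ≈ -0.00012255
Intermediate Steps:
y(H) = 2*H
1/(y(-41) - 8078) = 1/(2*(-41) - 8078) = 1/(-82 - 8078) = 1/(-8160) = -1/8160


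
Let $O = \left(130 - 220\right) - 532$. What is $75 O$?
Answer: $-46650$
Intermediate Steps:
$O = -622$ ($O = \left(130 - 220\right) - 532 = -90 - 532 = -622$)
$75 O = 75 \left(-622\right) = -46650$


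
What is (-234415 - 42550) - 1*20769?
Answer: -297734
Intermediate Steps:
(-234415 - 42550) - 1*20769 = -276965 - 20769 = -297734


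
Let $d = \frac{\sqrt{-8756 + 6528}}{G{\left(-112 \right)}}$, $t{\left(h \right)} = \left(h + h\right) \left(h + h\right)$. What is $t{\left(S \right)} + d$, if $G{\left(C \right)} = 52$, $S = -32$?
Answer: $4096 + \frac{i \sqrt{557}}{26} \approx 4096.0 + 0.90773 i$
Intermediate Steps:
$t{\left(h \right)} = 4 h^{2}$ ($t{\left(h \right)} = 2 h 2 h = 4 h^{2}$)
$d = \frac{i \sqrt{557}}{26}$ ($d = \frac{\sqrt{-8756 + 6528}}{52} = \sqrt{-2228} \cdot \frac{1}{52} = 2 i \sqrt{557} \cdot \frac{1}{52} = \frac{i \sqrt{557}}{26} \approx 0.90773 i$)
$t{\left(S \right)} + d = 4 \left(-32\right)^{2} + \frac{i \sqrt{557}}{26} = 4 \cdot 1024 + \frac{i \sqrt{557}}{26} = 4096 + \frac{i \sqrt{557}}{26}$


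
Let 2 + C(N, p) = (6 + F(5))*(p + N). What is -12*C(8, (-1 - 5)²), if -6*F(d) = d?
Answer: -2704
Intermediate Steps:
F(d) = -d/6
C(N, p) = -2 + 31*N/6 + 31*p/6 (C(N, p) = -2 + (6 - ⅙*5)*(p + N) = -2 + (6 - ⅚)*(N + p) = -2 + 31*(N + p)/6 = -2 + (31*N/6 + 31*p/6) = -2 + 31*N/6 + 31*p/6)
-12*C(8, (-1 - 5)²) = -12*(-2 + (31/6)*8 + 31*(-1 - 5)²/6) = -12*(-2 + 124/3 + (31/6)*(-6)²) = -12*(-2 + 124/3 + (31/6)*36) = -12*(-2 + 124/3 + 186) = -12*676/3 = -2704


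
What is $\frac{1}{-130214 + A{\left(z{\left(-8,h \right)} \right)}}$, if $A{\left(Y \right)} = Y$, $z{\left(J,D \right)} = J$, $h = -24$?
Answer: $- \frac{1}{130222} \approx -7.6792 \cdot 10^{-6}$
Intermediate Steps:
$\frac{1}{-130214 + A{\left(z{\left(-8,h \right)} \right)}} = \frac{1}{-130214 - 8} = \frac{1}{-130222} = - \frac{1}{130222}$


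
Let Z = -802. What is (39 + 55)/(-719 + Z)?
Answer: -94/1521 ≈ -0.061801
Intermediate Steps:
(39 + 55)/(-719 + Z) = (39 + 55)/(-719 - 802) = 94/(-1521) = -1/1521*94 = -94/1521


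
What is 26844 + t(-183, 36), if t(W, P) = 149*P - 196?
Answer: 32012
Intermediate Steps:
t(W, P) = -196 + 149*P
26844 + t(-183, 36) = 26844 + (-196 + 149*36) = 26844 + (-196 + 5364) = 26844 + 5168 = 32012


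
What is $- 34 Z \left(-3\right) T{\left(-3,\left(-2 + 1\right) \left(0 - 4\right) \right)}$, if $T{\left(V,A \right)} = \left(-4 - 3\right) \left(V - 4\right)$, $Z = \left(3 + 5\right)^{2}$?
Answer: $319872$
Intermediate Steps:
$Z = 64$ ($Z = 8^{2} = 64$)
$T{\left(V,A \right)} = 28 - 7 V$ ($T{\left(V,A \right)} = - 7 \left(-4 + V\right) = 28 - 7 V$)
$- 34 Z \left(-3\right) T{\left(-3,\left(-2 + 1\right) \left(0 - 4\right) \right)} = - 34 \cdot 64 \left(-3\right) \left(28 - -21\right) = \left(-34\right) \left(-192\right) \left(28 + 21\right) = 6528 \cdot 49 = 319872$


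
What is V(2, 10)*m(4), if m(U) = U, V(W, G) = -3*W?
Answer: -24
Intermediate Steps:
V(2, 10)*m(4) = -3*2*4 = -6*4 = -24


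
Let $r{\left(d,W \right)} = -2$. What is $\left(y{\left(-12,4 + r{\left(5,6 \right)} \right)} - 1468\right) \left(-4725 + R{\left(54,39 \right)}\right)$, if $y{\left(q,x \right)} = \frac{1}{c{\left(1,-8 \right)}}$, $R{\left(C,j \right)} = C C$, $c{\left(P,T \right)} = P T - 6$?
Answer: $\frac{37180377}{14} \approx 2.6557 \cdot 10^{6}$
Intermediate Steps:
$c{\left(P,T \right)} = -6 + P T$
$R{\left(C,j \right)} = C^{2}$
$y{\left(q,x \right)} = - \frac{1}{14}$ ($y{\left(q,x \right)} = \frac{1}{-6 + 1 \left(-8\right)} = \frac{1}{-6 - 8} = \frac{1}{-14} = - \frac{1}{14}$)
$\left(y{\left(-12,4 + r{\left(5,6 \right)} \right)} - 1468\right) \left(-4725 + R{\left(54,39 \right)}\right) = \left(- \frac{1}{14} - 1468\right) \left(-4725 + 54^{2}\right) = - \frac{20553 \left(-4725 + 2916\right)}{14} = \left(- \frac{20553}{14}\right) \left(-1809\right) = \frac{37180377}{14}$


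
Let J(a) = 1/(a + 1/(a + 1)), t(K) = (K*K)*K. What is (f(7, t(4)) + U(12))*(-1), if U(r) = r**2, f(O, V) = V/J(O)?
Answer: -600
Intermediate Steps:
t(K) = K**3 (t(K) = K**2*K = K**3)
J(a) = 1/(a + 1/(1 + a))
f(O, V) = V*(1 + O + O**2)/(1 + O) (f(O, V) = V/(((1 + O)/(1 + O + O**2))) = V*((1 + O + O**2)/(1 + O)) = V*(1 + O + O**2)/(1 + O))
(f(7, t(4)) + U(12))*(-1) = (4**3*(1 + 7 + 7**2)/(1 + 7) + 12**2)*(-1) = (64*(1 + 7 + 49)/8 + 144)*(-1) = (64*(1/8)*57 + 144)*(-1) = (456 + 144)*(-1) = 600*(-1) = -600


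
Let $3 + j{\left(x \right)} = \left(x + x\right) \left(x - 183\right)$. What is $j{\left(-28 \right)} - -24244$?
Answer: $36057$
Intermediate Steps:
$j{\left(x \right)} = -3 + 2 x \left(-183 + x\right)$ ($j{\left(x \right)} = -3 + \left(x + x\right) \left(x - 183\right) = -3 + 2 x \left(-183 + x\right)$)
$j{\left(-28 \right)} - -24244 = \left(-3 - -10248 + 2 \left(-28\right)^{2}\right) - -24244 = \left(-3 + 10248 + 2 \cdot 784\right) + 24244 = \left(-3 + 10248 + 1568\right) + 24244 = 11813 + 24244 = 36057$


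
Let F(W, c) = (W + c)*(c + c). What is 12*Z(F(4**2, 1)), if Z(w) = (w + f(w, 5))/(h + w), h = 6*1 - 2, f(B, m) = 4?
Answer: 12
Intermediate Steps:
h = 4 (h = 6 - 2 = 4)
F(W, c) = 2*c*(W + c) (F(W, c) = (W + c)*(2*c) = 2*c*(W + c))
Z(w) = 1 (Z(w) = (w + 4)/(4 + w) = (4 + w)/(4 + w) = 1)
12*Z(F(4**2, 1)) = 12*1 = 12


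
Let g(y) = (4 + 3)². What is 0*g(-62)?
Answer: 0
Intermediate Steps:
g(y) = 49 (g(y) = 7² = 49)
0*g(-62) = 0*49 = 0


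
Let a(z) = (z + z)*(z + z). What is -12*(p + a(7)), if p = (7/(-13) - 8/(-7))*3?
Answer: -216012/91 ≈ -2373.8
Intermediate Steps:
a(z) = 4*z**2 (a(z) = (2*z)*(2*z) = 4*z**2)
p = 165/91 (p = (7*(-1/13) - 8*(-1/7))*3 = (-7/13 + 8/7)*3 = (55/91)*3 = 165/91 ≈ 1.8132)
-12*(p + a(7)) = -12*(165/91 + 4*7**2) = -12*(165/91 + 4*49) = -12*(165/91 + 196) = -12*18001/91 = -216012/91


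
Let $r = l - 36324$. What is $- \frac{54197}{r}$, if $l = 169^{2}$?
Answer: $\frac{54197}{7763} \approx 6.9815$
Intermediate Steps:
$l = 28561$
$r = -7763$ ($r = 28561 - 36324 = -7763$)
$- \frac{54197}{r} = - \frac{54197}{-7763} = \left(-54197\right) \left(- \frac{1}{7763}\right) = \frac{54197}{7763}$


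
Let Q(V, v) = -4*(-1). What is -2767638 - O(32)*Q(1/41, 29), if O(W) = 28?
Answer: -2767750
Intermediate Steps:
Q(V, v) = 4
-2767638 - O(32)*Q(1/41, 29) = -2767638 - 28*4 = -2767638 - 1*112 = -2767638 - 112 = -2767750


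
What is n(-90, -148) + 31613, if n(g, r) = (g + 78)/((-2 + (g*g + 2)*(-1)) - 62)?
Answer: 43025295/1361 ≈ 31613.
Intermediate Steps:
n(g, r) = (78 + g)/(-66 - g²) (n(g, r) = (78 + g)/((-2 + (g² + 2)*(-1)) - 62) = (78 + g)/((-2 + (2 + g²)*(-1)) - 62) = (78 + g)/((-2 + (-2 - g²)) - 62) = (78 + g)/((-4 - g²) - 62) = (78 + g)/(-66 - g²))
n(-90, -148) + 31613 = (-78 - 1*(-90))/(66 + (-90)²) + 31613 = (-78 + 90)/(66 + 8100) + 31613 = 12/8166 + 31613 = (1/8166)*12 + 31613 = 2/1361 + 31613 = 43025295/1361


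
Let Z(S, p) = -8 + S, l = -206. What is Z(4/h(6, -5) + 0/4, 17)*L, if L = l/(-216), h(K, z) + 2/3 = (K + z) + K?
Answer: -3605/513 ≈ -7.0273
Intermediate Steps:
h(K, z) = -2/3 + z + 2*K (h(K, z) = -2/3 + ((K + z) + K) = -2/3 + (z + 2*K) = -2/3 + z + 2*K)
L = 103/108 (L = -206/(-216) = -206*(-1/216) = 103/108 ≈ 0.95370)
Z(4/h(6, -5) + 0/4, 17)*L = (-8 + (4/(-2/3 - 5 + 2*6) + 0/4))*(103/108) = (-8 + (4/(-2/3 - 5 + 12) + 0*(1/4)))*(103/108) = (-8 + (4/(19/3) + 0))*(103/108) = (-8 + (4*(3/19) + 0))*(103/108) = (-8 + (12/19 + 0))*(103/108) = (-8 + 12/19)*(103/108) = -140/19*103/108 = -3605/513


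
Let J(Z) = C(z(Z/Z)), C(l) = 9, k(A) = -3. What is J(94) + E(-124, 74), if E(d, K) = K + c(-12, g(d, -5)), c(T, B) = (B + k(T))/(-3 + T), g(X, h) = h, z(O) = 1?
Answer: 1253/15 ≈ 83.533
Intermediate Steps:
c(T, B) = (-3 + B)/(-3 + T) (c(T, B) = (B - 3)/(-3 + T) = (-3 + B)/(-3 + T))
E(d, K) = 8/15 + K (E(d, K) = K + (-3 - 5)/(-3 - 12) = K - 8/(-15) = K - 1/15*(-8) = K + 8/15 = 8/15 + K)
J(Z) = 9
J(94) + E(-124, 74) = 9 + (8/15 + 74) = 9 + 1118/15 = 1253/15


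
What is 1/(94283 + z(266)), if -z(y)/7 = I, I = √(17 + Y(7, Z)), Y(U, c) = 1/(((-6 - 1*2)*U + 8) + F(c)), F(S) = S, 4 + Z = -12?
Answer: 862016/81273446919 + 8*√1087/81273446919 ≈ 1.0610e-5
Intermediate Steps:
Z = -16 (Z = -4 - 12 = -16)
Y(U, c) = 1/(8 + c - 8*U) (Y(U, c) = 1/(((-6 - 1*2)*U + 8) + c) = 1/(((-6 - 2)*U + 8) + c) = 1/((-8*U + 8) + c) = 1/((8 - 8*U) + c) = 1/(8 + c - 8*U))
I = √1087/8 (I = √(17 + 1/(8 - 16 - 8*7)) = √(17 + 1/(8 - 16 - 56)) = √(17 + 1/(-64)) = √(17 - 1/64) = √(1087/64) = √1087/8 ≈ 4.1212)
z(y) = -7*√1087/8
1/(94283 + z(266)) = 1/(94283 - 7*√1087/8)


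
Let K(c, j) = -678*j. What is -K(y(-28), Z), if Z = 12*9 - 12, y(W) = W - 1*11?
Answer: 65088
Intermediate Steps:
y(W) = -11 + W (y(W) = W - 11 = -11 + W)
Z = 96 (Z = 108 - 12 = 96)
-K(y(-28), Z) = -(-678)*96 = -1*(-65088) = 65088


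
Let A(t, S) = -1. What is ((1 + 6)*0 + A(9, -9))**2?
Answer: 1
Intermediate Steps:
((1 + 6)*0 + A(9, -9))**2 = ((1 + 6)*0 - 1)**2 = (7*0 - 1)**2 = (0 - 1)**2 = (-1)**2 = 1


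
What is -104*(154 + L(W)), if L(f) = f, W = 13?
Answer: -17368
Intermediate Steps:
-104*(154 + L(W)) = -104*(154 + 13) = -104*167 = -17368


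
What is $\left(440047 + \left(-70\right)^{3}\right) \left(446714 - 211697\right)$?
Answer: $22807694799$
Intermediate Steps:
$\left(440047 + \left(-70\right)^{3}\right) \left(446714 - 211697\right) = \left(440047 - 343000\right) 235017 = 97047 \cdot 235017 = 22807694799$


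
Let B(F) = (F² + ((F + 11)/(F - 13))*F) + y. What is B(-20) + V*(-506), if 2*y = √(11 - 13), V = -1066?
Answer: 5937696/11 + I*√2/2 ≈ 5.3979e+5 + 0.70711*I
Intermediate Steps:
y = I*√2/2 (y = √(11 - 13)/2 = √(-2)/2 = (I*√2)/2 = I*√2/2 ≈ 0.70711*I)
B(F) = F² + I*√2/2 + F*(11 + F)/(-13 + F) (B(F) = (F² + ((F + 11)/(F - 13))*F) + I*√2/2 = (F² + ((11 + F)/(-13 + F))*F) + I*√2/2 = (F² + F*(11 + F)/(-13 + F)) + I*√2/2 = F² + I*√2/2 + F*(11 + F)/(-13 + F))
B(-20) + V*(-506) = (-24*(-20)² + 2*(-20)³ + 22*(-20) - 13*I*√2 + I*(-20)*√2)/(2*(-13 - 20)) - 1066*(-506) = (½)*(-24*400 + 2*(-8000) - 440 - 13*I*√2 - 20*I*√2)/(-33) + 539396 = (½)*(-1/33)*(-9600 - 16000 - 440 - 13*I*√2 - 20*I*√2) + 539396 = (½)*(-1/33)*(-26040 - 33*I*√2) + 539396 = (4340/11 + I*√2/2) + 539396 = 5937696/11 + I*√2/2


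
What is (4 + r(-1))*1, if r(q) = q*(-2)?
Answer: 6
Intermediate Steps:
r(q) = -2*q
(4 + r(-1))*1 = (4 - 2*(-1))*1 = (4 + 2)*1 = 6*1 = 6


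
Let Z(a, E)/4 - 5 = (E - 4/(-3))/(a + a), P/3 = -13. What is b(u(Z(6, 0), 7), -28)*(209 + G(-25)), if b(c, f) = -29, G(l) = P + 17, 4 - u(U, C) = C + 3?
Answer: -5423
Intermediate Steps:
P = -39 (P = 3*(-13) = -39)
Z(a, E) = 20 + 2*(4/3 + E)/a (Z(a, E) = 20 + 4*((E - 4/(-3))/(a + a)) = 20 + 4*((E - 4*(-1/3))/((2*a))) = 20 + 4*((E + 4/3)*(1/(2*a))) = 20 + 4*((4/3 + E)*(1/(2*a))) = 20 + 4*((4/3 + E)/(2*a)) = 20 + 2*(4/3 + E)/a)
u(U, C) = 1 - C (u(U, C) = 4 - (C + 3) = 4 - (3 + C) = 4 + (-3 - C) = 1 - C)
G(l) = -22 (G(l) = -39 + 17 = -22)
b(u(Z(6, 0), 7), -28)*(209 + G(-25)) = -29*(209 - 22) = -29*187 = -5423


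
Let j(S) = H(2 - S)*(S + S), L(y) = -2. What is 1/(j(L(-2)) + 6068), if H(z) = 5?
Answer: 1/6048 ≈ 0.00016534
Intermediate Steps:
j(S) = 10*S (j(S) = 5*(S + S) = 5*(2*S) = 10*S)
1/(j(L(-2)) + 6068) = 1/(10*(-2) + 6068) = 1/(-20 + 6068) = 1/6048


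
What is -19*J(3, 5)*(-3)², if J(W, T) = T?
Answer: -855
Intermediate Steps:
-19*J(3, 5)*(-3)² = -19*5*(-3)² = -95*9 = -855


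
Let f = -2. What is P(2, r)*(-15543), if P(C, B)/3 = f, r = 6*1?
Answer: 93258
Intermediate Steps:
r = 6
P(C, B) = -6 (P(C, B) = 3*(-2) = -6)
P(2, r)*(-15543) = -6*(-15543) = 93258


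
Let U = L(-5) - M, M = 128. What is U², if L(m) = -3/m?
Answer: 405769/25 ≈ 16231.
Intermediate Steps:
U = -637/5 (U = -3/(-5) - 1*128 = -3*(-⅕) - 128 = ⅗ - 128 = -637/5 ≈ -127.40)
U² = (-637/5)² = 405769/25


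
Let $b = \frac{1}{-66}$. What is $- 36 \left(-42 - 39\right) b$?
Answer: $- \frac{486}{11} \approx -44.182$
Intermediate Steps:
$b = - \frac{1}{66} \approx -0.015152$
$- 36 \left(-42 - 39\right) b = - 36 \left(-42 - 39\right) \left(- \frac{1}{66}\right) = \left(-36\right) \left(-81\right) \left(- \frac{1}{66}\right) = 2916 \left(- \frac{1}{66}\right) = - \frac{486}{11}$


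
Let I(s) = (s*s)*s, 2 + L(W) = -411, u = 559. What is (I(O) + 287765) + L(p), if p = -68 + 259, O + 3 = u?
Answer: 172166968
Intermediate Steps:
O = 556 (O = -3 + 559 = 556)
p = 191
L(W) = -413 (L(W) = -2 - 411 = -413)
I(s) = s³ (I(s) = s²*s = s³)
(I(O) + 287765) + L(p) = (556³ + 287765) - 413 = (171879616 + 287765) - 413 = 172167381 - 413 = 172166968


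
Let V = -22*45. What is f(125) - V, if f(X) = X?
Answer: 1115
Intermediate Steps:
V = -990
f(125) - V = 125 - 1*(-990) = 125 + 990 = 1115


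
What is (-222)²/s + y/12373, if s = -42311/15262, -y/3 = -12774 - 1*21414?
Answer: -9302289618780/523514003 ≈ -17769.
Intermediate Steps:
y = 102564 (y = -3*(-12774 - 1*21414) = -3*(-12774 - 21414) = -3*(-34188) = 102564)
s = -42311/15262 (s = -42311*1/15262 = -42311/15262 ≈ -2.7723)
(-222)²/s + y/12373 = (-222)²/(-42311/15262) + 102564/12373 = 49284*(-15262/42311) + 102564*(1/12373) = -752172408/42311 + 102564/12373 = -9302289618780/523514003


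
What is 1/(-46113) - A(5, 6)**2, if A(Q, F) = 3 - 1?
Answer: -184453/46113 ≈ -4.0000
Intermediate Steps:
A(Q, F) = 2
1/(-46113) - A(5, 6)**2 = 1/(-46113) - 1*2**2 = -1/46113 - 1*4 = -1/46113 - 4 = -184453/46113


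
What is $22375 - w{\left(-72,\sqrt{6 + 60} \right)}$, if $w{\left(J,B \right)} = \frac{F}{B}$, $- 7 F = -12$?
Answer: $22375 - \frac{2 \sqrt{66}}{77} \approx 22375.0$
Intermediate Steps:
$F = \frac{12}{7}$ ($F = \left(- \frac{1}{7}\right) \left(-12\right) = \frac{12}{7} \approx 1.7143$)
$w{\left(J,B \right)} = \frac{12}{7 B}$
$22375 - w{\left(-72,\sqrt{6 + 60} \right)} = 22375 - \frac{12}{7 \sqrt{6 + 60}} = 22375 - \frac{12}{7 \sqrt{66}} = 22375 - \frac{12 \frac{\sqrt{66}}{66}}{7} = 22375 - \frac{2 \sqrt{66}}{77}$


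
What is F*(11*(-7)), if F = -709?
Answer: 54593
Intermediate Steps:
F*(11*(-7)) = -7799*(-7) = -709*(-77) = 54593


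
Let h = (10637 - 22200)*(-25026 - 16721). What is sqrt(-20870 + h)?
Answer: 3*sqrt(53633299) ≈ 21970.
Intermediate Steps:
h = 482720561 (h = -11563*(-41747) = 482720561)
sqrt(-20870 + h) = sqrt(-20870 + 482720561) = sqrt(482699691) = 3*sqrt(53633299)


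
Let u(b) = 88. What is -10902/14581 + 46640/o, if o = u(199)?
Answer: 7717028/14581 ≈ 529.25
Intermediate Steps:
o = 88
-10902/14581 + 46640/o = -10902/14581 + 46640/88 = -10902*1/14581 + 46640*(1/88) = -10902/14581 + 530 = 7717028/14581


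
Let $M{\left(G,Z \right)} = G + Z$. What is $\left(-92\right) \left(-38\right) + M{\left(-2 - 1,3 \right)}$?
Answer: $3496$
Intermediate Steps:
$\left(-92\right) \left(-38\right) + M{\left(-2 - 1,3 \right)} = \left(-92\right) \left(-38\right) + \left(\left(-2 - 1\right) + 3\right) = 3496 + \left(\left(-2 - 1\right) + 3\right) = 3496 + \left(-3 + 3\right) = 3496 + 0 = 3496$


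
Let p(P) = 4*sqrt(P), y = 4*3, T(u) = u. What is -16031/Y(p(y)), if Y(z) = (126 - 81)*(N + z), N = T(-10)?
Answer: -697/18 - 1394*sqrt(3)/45 ≈ -92.377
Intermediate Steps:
N = -10
y = 12
Y(z) = -450 + 45*z (Y(z) = (126 - 81)*(-10 + z) = 45*(-10 + z) = -450 + 45*z)
-16031/Y(p(y)) = -16031/(-450 + 45*(4*sqrt(12))) = -16031/(-450 + 45*(4*(2*sqrt(3)))) = -16031/(-450 + 45*(8*sqrt(3))) = -16031/(-450 + 360*sqrt(3))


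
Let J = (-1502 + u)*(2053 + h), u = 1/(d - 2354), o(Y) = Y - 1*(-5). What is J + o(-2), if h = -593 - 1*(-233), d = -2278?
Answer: -11778635749/4632 ≈ -2.5429e+6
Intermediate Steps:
o(Y) = 5 + Y (o(Y) = Y + 5 = 5 + Y)
u = -1/4632 (u = 1/(-2278 - 2354) = 1/(-4632) = -1/4632 ≈ -0.00021589)
h = -360 (h = -593 + 233 = -360)
J = -11778649645/4632 (J = (-1502 - 1/4632)*(2053 - 360) = -6957265/4632*1693 = -11778649645/4632 ≈ -2.5429e+6)
J + o(-2) = -11778649645/4632 + (5 - 2) = -11778649645/4632 + 3 = -11778635749/4632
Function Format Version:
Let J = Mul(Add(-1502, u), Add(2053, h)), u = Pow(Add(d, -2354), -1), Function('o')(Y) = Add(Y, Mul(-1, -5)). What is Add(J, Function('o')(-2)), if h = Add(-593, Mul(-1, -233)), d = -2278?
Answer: Rational(-11778635749, 4632) ≈ -2.5429e+6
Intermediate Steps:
Function('o')(Y) = Add(5, Y) (Function('o')(Y) = Add(Y, 5) = Add(5, Y))
u = Rational(-1, 4632) (u = Pow(Add(-2278, -2354), -1) = Pow(-4632, -1) = Rational(-1, 4632) ≈ -0.00021589)
h = -360 (h = Add(-593, 233) = -360)
J = Rational(-11778649645, 4632) (J = Mul(Add(-1502, Rational(-1, 4632)), Add(2053, -360)) = Mul(Rational(-6957265, 4632), 1693) = Rational(-11778649645, 4632) ≈ -2.5429e+6)
Add(J, Function('o')(-2)) = Add(Rational(-11778649645, 4632), Add(5, -2)) = Add(Rational(-11778649645, 4632), 3) = Rational(-11778635749, 4632)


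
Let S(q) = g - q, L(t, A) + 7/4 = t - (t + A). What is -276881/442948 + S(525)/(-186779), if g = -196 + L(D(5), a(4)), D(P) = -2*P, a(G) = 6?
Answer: -1168017226/1880304193 ≈ -0.62119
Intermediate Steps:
L(t, A) = -7/4 - A (L(t, A) = -7/4 + (t - (t + A)) = -7/4 + (t - (A + t)) = -7/4 + (t + (-A - t)) = -7/4 - A)
g = -815/4 (g = -196 + (-7/4 - 1*6) = -196 + (-7/4 - 6) = -196 - 31/4 = -815/4 ≈ -203.75)
S(q) = -815/4 - q
-276881/442948 + S(525)/(-186779) = -276881/442948 + (-815/4 - 1*525)/(-186779) = -276881*1/442948 + (-815/4 - 525)*(-1/186779) = -25171/40268 - 2915/4*(-1/186779) = -25171/40268 + 2915/747116 = -1168017226/1880304193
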